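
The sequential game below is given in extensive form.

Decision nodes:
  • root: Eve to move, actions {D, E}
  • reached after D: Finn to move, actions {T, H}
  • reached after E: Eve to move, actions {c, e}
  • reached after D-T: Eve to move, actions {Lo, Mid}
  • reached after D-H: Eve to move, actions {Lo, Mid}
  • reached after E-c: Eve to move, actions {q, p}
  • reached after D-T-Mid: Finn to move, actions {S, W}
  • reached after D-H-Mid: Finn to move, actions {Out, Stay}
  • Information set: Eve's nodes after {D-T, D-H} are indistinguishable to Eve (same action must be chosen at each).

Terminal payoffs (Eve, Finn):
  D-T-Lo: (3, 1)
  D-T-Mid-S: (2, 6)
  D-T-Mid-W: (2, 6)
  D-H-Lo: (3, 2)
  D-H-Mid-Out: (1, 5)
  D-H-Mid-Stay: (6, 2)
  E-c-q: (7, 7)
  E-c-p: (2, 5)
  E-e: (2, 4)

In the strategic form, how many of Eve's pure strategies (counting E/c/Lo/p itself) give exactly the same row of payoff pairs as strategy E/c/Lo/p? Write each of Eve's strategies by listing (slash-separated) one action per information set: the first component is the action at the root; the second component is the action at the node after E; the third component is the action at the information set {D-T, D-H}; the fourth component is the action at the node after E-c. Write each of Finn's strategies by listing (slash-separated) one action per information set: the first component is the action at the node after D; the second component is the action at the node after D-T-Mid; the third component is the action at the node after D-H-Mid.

2

Row for E/c/Lo/p (columns T/S/Out, T/S/Stay, T/W/Out, T/W/Stay, H/S/Out, H/S/Stay, H/W/Out, H/W/Stay): (2,5) (2,5) (2,5) (2,5) (2,5) (2,5) (2,5) (2,5).
Under E/c/Lo/p, Eve's choice at the information set {D-T, D-H} can never be reached regardless of what Finn does, so varying those choices leaves every outcome unchanged.
Holding the reachable choices fixed and varying the unreachable one freely already gives 2 equivalent strategies.
No other strategy reproduces this row, so those 2 are the full class: E/c/Lo/p, E/c/Mid/p.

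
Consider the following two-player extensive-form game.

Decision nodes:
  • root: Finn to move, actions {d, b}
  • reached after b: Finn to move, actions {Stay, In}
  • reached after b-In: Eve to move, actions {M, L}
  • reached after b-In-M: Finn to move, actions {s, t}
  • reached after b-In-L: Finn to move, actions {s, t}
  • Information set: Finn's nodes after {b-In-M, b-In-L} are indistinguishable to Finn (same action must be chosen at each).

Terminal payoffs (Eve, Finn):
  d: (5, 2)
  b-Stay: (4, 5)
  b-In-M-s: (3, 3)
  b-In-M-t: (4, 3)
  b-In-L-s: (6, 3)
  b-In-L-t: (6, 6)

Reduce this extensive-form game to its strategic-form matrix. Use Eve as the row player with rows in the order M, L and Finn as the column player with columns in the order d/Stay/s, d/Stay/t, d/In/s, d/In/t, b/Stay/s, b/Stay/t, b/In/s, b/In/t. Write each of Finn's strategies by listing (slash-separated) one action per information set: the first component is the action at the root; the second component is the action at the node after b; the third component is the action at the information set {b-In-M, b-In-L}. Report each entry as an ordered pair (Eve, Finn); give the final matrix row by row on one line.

      d/Stay/s  d/Stay/t   d/In/s   d/In/t  b/Stay/s  b/Stay/t   b/In/s   b/In/t
   M    (5,2)    (5,2)    (5,2)    (5,2)    (4,5)    (4,5)    (3,3)    (4,3)
   L    (5,2)    (5,2)    (5,2)    (5,2)    (4,5)    (4,5)    (6,3)    (6,6)

M: (5,2) (5,2) (5,2) (5,2) (4,5) (4,5) (3,3) (4,3) | L: (5,2) (5,2) (5,2) (5,2) (4,5) (4,5) (6,3) (6,6)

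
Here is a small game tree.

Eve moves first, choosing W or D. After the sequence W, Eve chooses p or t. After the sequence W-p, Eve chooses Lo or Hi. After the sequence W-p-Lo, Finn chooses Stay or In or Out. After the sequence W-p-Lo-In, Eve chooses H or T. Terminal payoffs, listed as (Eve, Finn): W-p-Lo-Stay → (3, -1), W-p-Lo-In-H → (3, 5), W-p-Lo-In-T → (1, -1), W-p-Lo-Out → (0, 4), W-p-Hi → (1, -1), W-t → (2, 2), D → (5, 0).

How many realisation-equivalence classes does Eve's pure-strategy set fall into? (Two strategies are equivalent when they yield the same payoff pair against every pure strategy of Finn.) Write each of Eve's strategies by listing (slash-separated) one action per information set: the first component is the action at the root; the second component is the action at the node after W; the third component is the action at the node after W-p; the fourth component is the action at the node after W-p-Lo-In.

5

Eve has 16 pure strategies: W/p/Lo/H, W/p/Lo/T, W/p/Hi/H, W/p/Hi/T, W/t/Lo/H, W/t/Lo/T, W/t/Hi/H, W/t/Hi/T, D/p/Lo/H, D/p/Lo/T, D/p/Hi/H, D/p/Hi/T, D/t/Lo/H, D/t/Lo/T, D/t/Hi/H, D/t/Hi/T. Columns: Stay, In, Out.
{W/p/Lo/H} → row (3,-1) (3,5) (0,4)
{W/p/Lo/T} → row (3,-1) (1,-1) (0,4)
{W/p/Hi/H, W/p/Hi/T} → row (1,-1) (1,-1) (1,-1)
{W/t/Lo/H, W/t/Lo/T, W/t/Hi/H, W/t/Hi/T} → row (2,2) (2,2) (2,2)
{D/p/Lo/H, D/p/Lo/T, D/p/Hi/H, D/p/Hi/T, D/t/Lo/H, D/t/Lo/T, D/t/Hi/H, D/t/Hi/T} → row (5,0) (5,0) (5,0)
That's 5 distinct rows out of 16 strategies.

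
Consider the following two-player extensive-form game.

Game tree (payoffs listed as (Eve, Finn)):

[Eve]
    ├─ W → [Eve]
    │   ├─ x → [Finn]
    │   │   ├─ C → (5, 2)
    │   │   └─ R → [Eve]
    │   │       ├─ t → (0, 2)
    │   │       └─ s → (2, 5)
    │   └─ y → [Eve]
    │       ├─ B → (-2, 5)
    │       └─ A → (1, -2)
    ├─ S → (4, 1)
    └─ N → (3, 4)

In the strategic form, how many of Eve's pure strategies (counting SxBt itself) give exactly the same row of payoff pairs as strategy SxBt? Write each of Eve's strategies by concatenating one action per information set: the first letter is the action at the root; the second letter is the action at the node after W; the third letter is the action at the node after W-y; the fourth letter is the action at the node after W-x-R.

8

Row for SxBt (columns C, R): (4,1) (4,1).
Under SxBt, Eve's choice at the node after W and at the node after W-y and at the node after W-x-R can never be reached regardless of what Finn does, so varying those choices leaves every outcome unchanged.
Holding the reachable choices fixed and varying the unreachable ones freely already gives 2 × 2 × 2 = 8 equivalent strategies.
No other strategy reproduces this row, so those 8 are the full class: SxBt, SxBs, SxAt, SxAs, SyBt, SyBs, SyAt, SyAs.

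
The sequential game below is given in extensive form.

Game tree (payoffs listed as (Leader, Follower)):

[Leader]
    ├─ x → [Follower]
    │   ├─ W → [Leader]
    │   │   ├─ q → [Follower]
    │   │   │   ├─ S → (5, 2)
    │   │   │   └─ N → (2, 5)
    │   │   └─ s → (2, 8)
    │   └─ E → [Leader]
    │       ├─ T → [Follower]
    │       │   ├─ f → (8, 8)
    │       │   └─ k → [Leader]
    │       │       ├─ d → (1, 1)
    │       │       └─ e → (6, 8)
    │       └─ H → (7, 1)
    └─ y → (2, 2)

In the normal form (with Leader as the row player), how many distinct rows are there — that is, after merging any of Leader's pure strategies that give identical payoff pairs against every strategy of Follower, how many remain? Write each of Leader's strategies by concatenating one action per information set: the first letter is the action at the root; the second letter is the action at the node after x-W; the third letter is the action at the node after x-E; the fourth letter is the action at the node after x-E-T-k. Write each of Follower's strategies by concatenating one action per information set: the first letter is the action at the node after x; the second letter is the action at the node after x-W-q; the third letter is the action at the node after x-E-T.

7

Leader has 16 pure strategies: xqTd, xqTe, xqHd, xqHe, xsTd, xsTe, xsHd, xsHe, yqTd, yqTe, yqHd, yqHe, ysTd, ysTe, ysHd, ysHe. Columns: WSf, WSk, WNf, WNk, ESf, ESk, ENf, ENk.
{xqTd} → row (5,2) (5,2) (2,5) (2,5) (8,8) (1,1) (8,8) (1,1)
{xqTe} → row (5,2) (5,2) (2,5) (2,5) (8,8) (6,8) (8,8) (6,8)
{xqHd, xqHe} → row (5,2) (5,2) (2,5) (2,5) (7,1) (7,1) (7,1) (7,1)
{xsTd} → row (2,8) (2,8) (2,8) (2,8) (8,8) (1,1) (8,8) (1,1)
{xsTe} → row (2,8) (2,8) (2,8) (2,8) (8,8) (6,8) (8,8) (6,8)
{xsHd, xsHe} → row (2,8) (2,8) (2,8) (2,8) (7,1) (7,1) (7,1) (7,1)
{yqTd, yqTe, yqHd, yqHe, ysTd, ysTe, ysHd, ysHe} → row (2,2) (2,2) (2,2) (2,2) (2,2) (2,2) (2,2) (2,2)
That's 7 distinct rows out of 16 strategies.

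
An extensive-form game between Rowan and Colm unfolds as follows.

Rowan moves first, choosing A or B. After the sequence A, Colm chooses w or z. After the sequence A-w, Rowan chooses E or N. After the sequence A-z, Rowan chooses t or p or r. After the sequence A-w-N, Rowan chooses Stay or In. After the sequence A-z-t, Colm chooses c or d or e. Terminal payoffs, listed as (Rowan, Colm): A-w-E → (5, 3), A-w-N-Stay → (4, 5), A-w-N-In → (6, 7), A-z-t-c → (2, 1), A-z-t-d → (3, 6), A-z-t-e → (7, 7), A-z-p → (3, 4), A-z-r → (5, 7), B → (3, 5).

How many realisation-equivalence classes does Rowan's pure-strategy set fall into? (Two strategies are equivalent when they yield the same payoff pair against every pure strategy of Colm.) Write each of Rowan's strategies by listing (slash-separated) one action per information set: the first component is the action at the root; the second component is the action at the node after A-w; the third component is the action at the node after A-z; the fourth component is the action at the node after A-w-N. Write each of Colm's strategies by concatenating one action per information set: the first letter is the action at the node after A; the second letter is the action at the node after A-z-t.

Rowan has 24 pure strategies: A/E/t/Stay, A/E/t/In, A/E/p/Stay, A/E/p/In, A/E/r/Stay, A/E/r/In, A/N/t/Stay, A/N/t/In, A/N/p/Stay, A/N/p/In, A/N/r/Stay, A/N/r/In, B/E/t/Stay, B/E/t/In, B/E/p/Stay, B/E/p/In, B/E/r/Stay, B/E/r/In, B/N/t/Stay, B/N/t/In, B/N/p/Stay, B/N/p/In, B/N/r/Stay, B/N/r/In. Columns: wc, wd, we, zc, zd, ze.
{A/E/t/Stay, A/E/t/In} → row (5,3) (5,3) (5,3) (2,1) (3,6) (7,7)
{A/E/p/Stay, A/E/p/In} → row (5,3) (5,3) (5,3) (3,4) (3,4) (3,4)
{A/E/r/Stay, A/E/r/In} → row (5,3) (5,3) (5,3) (5,7) (5,7) (5,7)
{A/N/t/Stay} → row (4,5) (4,5) (4,5) (2,1) (3,6) (7,7)
{A/N/t/In} → row (6,7) (6,7) (6,7) (2,1) (3,6) (7,7)
{A/N/p/Stay} → row (4,5) (4,5) (4,5) (3,4) (3,4) (3,4)
{A/N/p/In} → row (6,7) (6,7) (6,7) (3,4) (3,4) (3,4)
{A/N/r/Stay} → row (4,5) (4,5) (4,5) (5,7) (5,7) (5,7)
{A/N/r/In} → row (6,7) (6,7) (6,7) (5,7) (5,7) (5,7)
{B/E/t/Stay, B/E/t/In, B/E/p/Stay, B/E/p/In, B/E/r/Stay, B/E/r/In, B/N/t/Stay, B/N/t/In, B/N/p/Stay, B/N/p/In, B/N/r/Stay, B/N/r/In} → row (3,5) (3,5) (3,5) (3,5) (3,5) (3,5)
That's 10 distinct rows out of 24 strategies.

10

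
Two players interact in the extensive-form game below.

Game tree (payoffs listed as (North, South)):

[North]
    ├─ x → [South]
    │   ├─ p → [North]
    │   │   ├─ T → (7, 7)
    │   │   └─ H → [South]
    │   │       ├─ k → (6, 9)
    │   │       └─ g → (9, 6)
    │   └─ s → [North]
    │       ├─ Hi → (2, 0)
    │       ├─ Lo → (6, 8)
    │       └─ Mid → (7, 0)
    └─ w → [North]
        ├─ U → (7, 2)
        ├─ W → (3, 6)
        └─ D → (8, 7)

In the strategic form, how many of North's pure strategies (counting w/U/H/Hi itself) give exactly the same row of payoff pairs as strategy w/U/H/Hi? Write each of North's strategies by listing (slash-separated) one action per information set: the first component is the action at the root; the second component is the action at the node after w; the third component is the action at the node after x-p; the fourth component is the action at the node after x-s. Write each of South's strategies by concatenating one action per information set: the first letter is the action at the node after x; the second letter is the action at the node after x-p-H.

6

Row for w/U/H/Hi (columns pk, pg, sk, sg): (7,2) (7,2) (7,2) (7,2).
Under w/U/H/Hi, North's choice at the node after x-p and at the node after x-s can never be reached regardless of what South does, so varying those choices leaves every outcome unchanged.
Holding the reachable choices fixed and varying the unreachable ones freely already gives 2 × 3 = 6 equivalent strategies.
No other strategy reproduces this row, so those 6 are the full class: w/U/T/Hi, w/U/T/Lo, w/U/T/Mid, w/U/H/Hi, w/U/H/Lo, w/U/H/Mid.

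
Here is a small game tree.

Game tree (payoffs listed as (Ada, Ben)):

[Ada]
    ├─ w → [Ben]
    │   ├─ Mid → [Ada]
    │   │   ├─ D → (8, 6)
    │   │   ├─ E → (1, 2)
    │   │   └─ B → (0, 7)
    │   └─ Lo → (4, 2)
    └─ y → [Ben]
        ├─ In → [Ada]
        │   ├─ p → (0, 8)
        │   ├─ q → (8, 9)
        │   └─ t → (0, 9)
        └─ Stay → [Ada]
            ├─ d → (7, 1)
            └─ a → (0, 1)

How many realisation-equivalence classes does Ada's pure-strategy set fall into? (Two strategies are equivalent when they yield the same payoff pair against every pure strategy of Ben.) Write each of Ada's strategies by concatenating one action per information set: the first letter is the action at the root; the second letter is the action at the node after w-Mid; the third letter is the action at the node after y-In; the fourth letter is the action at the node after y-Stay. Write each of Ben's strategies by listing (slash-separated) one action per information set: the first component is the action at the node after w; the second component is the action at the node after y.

Ada has 36 pure strategies: wDpd, wDpa, wDqd, wDqa, wDtd, wDta, wEpd, wEpa, wEqd, wEqa, wEtd, wEta, wBpd, wBpa, wBqd, wBqa, wBtd, wBta, yDpd, yDpa, yDqd, yDqa, yDtd, yDta, yEpd, yEpa, yEqd, yEqa, yEtd, yEta, yBpd, yBpa, yBqd, yBqa, yBtd, yBta. Columns: Mid/In, Mid/Stay, Lo/In, Lo/Stay.
{wDpd, wDpa, wDqd, wDqa, wDtd, wDta} → row (8,6) (8,6) (4,2) (4,2)
{wEpd, wEpa, wEqd, wEqa, wEtd, wEta} → row (1,2) (1,2) (4,2) (4,2)
{wBpd, wBpa, wBqd, wBqa, wBtd, wBta} → row (0,7) (0,7) (4,2) (4,2)
{yDpd, yEpd, yBpd} → row (0,8) (7,1) (0,8) (7,1)
{yDpa, yEpa, yBpa} → row (0,8) (0,1) (0,8) (0,1)
{yDqd, yEqd, yBqd} → row (8,9) (7,1) (8,9) (7,1)
{yDqa, yEqa, yBqa} → row (8,9) (0,1) (8,9) (0,1)
{yDtd, yEtd, yBtd} → row (0,9) (7,1) (0,9) (7,1)
{yDta, yEta, yBta} → row (0,9) (0,1) (0,9) (0,1)
That's 9 distinct rows out of 36 strategies.

9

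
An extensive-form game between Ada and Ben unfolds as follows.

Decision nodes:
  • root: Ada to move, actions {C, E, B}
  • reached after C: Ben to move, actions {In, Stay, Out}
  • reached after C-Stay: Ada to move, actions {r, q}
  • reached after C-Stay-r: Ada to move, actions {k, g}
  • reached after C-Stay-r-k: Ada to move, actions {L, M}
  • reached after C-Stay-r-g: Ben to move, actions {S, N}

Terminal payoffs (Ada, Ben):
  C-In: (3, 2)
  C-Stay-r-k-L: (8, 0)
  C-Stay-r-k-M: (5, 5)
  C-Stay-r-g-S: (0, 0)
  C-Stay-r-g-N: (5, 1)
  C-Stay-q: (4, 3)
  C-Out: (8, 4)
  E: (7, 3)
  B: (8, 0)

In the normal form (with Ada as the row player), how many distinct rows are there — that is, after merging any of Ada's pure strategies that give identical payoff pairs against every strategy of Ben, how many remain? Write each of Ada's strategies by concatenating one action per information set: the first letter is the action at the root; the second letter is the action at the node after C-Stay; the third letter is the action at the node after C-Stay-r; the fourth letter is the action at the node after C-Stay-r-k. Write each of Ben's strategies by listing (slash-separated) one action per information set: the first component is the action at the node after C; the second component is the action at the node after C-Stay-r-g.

6

Ada has 24 pure strategies: CrkL, CrkM, CrgL, CrgM, CqkL, CqkM, CqgL, CqgM, ErkL, ErkM, ErgL, ErgM, EqkL, EqkM, EqgL, EqgM, BrkL, BrkM, BrgL, BrgM, BqkL, BqkM, BqgL, BqgM. Columns: In/S, In/N, Stay/S, Stay/N, Out/S, Out/N.
{CrkL} → row (3,2) (3,2) (8,0) (8,0) (8,4) (8,4)
{CrkM} → row (3,2) (3,2) (5,5) (5,5) (8,4) (8,4)
{CrgL, CrgM} → row (3,2) (3,2) (0,0) (5,1) (8,4) (8,4)
{CqkL, CqkM, CqgL, CqgM} → row (3,2) (3,2) (4,3) (4,3) (8,4) (8,4)
{ErkL, ErkM, ErgL, ErgM, EqkL, EqkM, EqgL, EqgM} → row (7,3) (7,3) (7,3) (7,3) (7,3) (7,3)
{BrkL, BrkM, BrgL, BrgM, BqkL, BqkM, BqgL, BqgM} → row (8,0) (8,0) (8,0) (8,0) (8,0) (8,0)
That's 6 distinct rows out of 24 strategies.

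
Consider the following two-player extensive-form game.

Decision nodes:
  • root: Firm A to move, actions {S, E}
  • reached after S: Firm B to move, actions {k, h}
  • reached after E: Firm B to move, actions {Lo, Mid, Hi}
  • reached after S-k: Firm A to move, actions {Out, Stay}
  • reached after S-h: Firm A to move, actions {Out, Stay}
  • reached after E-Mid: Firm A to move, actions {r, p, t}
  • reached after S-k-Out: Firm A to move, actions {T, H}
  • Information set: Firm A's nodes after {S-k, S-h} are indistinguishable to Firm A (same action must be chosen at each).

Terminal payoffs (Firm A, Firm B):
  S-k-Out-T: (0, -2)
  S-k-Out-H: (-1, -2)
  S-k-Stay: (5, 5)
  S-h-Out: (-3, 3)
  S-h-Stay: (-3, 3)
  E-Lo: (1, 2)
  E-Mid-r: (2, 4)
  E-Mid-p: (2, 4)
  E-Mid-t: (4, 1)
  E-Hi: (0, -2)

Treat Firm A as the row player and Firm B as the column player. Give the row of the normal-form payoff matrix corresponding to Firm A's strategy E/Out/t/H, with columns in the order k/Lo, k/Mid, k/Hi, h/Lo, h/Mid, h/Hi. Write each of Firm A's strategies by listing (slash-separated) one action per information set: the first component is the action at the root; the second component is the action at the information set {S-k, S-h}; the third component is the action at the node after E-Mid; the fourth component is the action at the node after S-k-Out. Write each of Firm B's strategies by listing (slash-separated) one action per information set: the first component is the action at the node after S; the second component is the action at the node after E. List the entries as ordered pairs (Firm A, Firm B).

vs k/Lo: Firm A plays E → Firm B plays Lo at [E] → (1, 2)
vs k/Mid: Firm A plays E → Firm B plays Mid at [E] → Firm A plays t at [E-Mid] → (4, 1)
vs k/Hi: Firm A plays E → Firm B plays Hi at [E] → (0, -2)
vs h/Lo: Firm A plays E → Firm B plays Lo at [E] → (1, 2)
vs h/Mid: Firm A plays E → Firm B plays Mid at [E] → Firm A plays t at [E-Mid] → (4, 1)
vs h/Hi: Firm A plays E → Firm B plays Hi at [E] → (0, -2)

(1,2) (4,1) (0,-2) (1,2) (4,1) (0,-2)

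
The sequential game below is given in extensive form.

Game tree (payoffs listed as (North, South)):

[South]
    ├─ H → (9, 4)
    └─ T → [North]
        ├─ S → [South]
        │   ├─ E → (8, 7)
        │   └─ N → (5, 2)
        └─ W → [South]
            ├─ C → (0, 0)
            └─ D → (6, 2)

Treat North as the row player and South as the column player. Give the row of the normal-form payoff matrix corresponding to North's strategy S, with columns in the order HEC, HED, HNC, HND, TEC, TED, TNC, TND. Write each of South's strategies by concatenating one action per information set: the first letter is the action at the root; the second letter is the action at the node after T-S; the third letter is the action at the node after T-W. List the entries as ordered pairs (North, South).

(9,4) (9,4) (9,4) (9,4) (8,7) (8,7) (5,2) (5,2)

vs HEC: South plays H → (9, 4)
vs HED: South plays H → (9, 4)
vs HNC: South plays H → (9, 4)
vs HND: South plays H → (9, 4)
vs TEC: South plays T → North plays S at [T] → South plays E at [T-S] → (8, 7)
vs TED: South plays T → North plays S at [T] → South plays E at [T-S] → (8, 7)
vs TNC: South plays T → North plays S at [T] → South plays N at [T-S] → (5, 2)
vs TND: South plays T → North plays S at [T] → South plays N at [T-S] → (5, 2)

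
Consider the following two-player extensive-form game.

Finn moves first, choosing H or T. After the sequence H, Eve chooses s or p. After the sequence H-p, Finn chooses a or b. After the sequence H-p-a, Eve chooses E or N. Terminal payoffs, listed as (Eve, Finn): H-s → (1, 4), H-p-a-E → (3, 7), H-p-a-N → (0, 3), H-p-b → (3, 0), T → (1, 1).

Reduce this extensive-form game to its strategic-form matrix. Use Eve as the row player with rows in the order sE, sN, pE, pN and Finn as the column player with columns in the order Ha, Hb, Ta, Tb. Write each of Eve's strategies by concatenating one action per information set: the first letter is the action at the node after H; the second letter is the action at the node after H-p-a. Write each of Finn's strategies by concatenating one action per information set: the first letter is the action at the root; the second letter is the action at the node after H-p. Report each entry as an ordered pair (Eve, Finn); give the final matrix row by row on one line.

sE: (1,4) (1,4) (1,1) (1,1) | sN: (1,4) (1,4) (1,1) (1,1) | pE: (3,7) (3,0) (1,1) (1,1) | pN: (0,3) (3,0) (1,1) (1,1)

           Ha       Hb       Ta       Tb
  sE    (1,4)    (1,4)    (1,1)    (1,1)
  sN    (1,4)    (1,4)    (1,1)    (1,1)
  pE    (3,7)    (3,0)    (1,1)    (1,1)
  pN    (0,3)    (3,0)    (1,1)    (1,1)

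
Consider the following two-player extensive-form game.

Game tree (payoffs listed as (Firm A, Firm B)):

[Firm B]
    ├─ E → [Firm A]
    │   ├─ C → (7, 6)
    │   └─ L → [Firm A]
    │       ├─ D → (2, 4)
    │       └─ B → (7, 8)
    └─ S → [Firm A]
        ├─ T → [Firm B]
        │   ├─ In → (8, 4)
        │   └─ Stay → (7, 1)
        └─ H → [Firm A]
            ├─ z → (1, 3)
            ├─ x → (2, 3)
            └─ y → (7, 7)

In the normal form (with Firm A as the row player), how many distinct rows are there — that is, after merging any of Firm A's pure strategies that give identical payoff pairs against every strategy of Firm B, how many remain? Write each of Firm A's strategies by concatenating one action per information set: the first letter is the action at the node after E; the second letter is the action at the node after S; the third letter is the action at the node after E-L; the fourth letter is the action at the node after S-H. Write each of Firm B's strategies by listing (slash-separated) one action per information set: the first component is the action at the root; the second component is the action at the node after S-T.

Firm A has 24 pure strategies: CTDz, CTDx, CTDy, CTBz, CTBx, CTBy, CHDz, CHDx, CHDy, CHBz, CHBx, CHBy, LTDz, LTDx, LTDy, LTBz, LTBx, LTBy, LHDz, LHDx, LHDy, LHBz, LHBx, LHBy. Columns: E/In, E/Stay, S/In, S/Stay.
{CTDz, CTDx, CTDy, CTBz, CTBx, CTBy} → row (7,6) (7,6) (8,4) (7,1)
{CHDz, CHBz} → row (7,6) (7,6) (1,3) (1,3)
{CHDx, CHBx} → row (7,6) (7,6) (2,3) (2,3)
{CHDy, CHBy} → row (7,6) (7,6) (7,7) (7,7)
{LTDz, LTDx, LTDy} → row (2,4) (2,4) (8,4) (7,1)
{LTBz, LTBx, LTBy} → row (7,8) (7,8) (8,4) (7,1)
{LHDz} → row (2,4) (2,4) (1,3) (1,3)
{LHDx} → row (2,4) (2,4) (2,3) (2,3)
{LHDy} → row (2,4) (2,4) (7,7) (7,7)
{LHBz} → row (7,8) (7,8) (1,3) (1,3)
{LHBx} → row (7,8) (7,8) (2,3) (2,3)
{LHBy} → row (7,8) (7,8) (7,7) (7,7)
That's 12 distinct rows out of 24 strategies.

12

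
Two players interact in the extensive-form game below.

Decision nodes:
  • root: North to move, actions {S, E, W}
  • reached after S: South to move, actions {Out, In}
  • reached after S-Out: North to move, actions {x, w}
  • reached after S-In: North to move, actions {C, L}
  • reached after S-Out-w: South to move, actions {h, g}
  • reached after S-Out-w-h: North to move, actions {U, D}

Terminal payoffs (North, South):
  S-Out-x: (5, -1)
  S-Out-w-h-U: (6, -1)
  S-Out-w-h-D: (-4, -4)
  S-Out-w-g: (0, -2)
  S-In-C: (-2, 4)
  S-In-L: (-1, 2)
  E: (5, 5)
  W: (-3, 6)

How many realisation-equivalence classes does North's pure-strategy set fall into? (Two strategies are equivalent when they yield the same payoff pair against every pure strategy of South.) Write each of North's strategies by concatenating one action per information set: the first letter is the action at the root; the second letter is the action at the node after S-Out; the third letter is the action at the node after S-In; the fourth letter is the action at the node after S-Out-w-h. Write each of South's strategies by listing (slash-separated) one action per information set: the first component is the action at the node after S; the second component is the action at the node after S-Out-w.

8

North has 24 pure strategies: SxCU, SxCD, SxLU, SxLD, SwCU, SwCD, SwLU, SwLD, ExCU, ExCD, ExLU, ExLD, EwCU, EwCD, EwLU, EwLD, WxCU, WxCD, WxLU, WxLD, WwCU, WwCD, WwLU, WwLD. Columns: Out/h, Out/g, In/h, In/g.
{SxCU, SxCD} → row (5,-1) (5,-1) (-2,4) (-2,4)
{SxLU, SxLD} → row (5,-1) (5,-1) (-1,2) (-1,2)
{SwCU} → row (6,-1) (0,-2) (-2,4) (-2,4)
{SwCD} → row (-4,-4) (0,-2) (-2,4) (-2,4)
{SwLU} → row (6,-1) (0,-2) (-1,2) (-1,2)
{SwLD} → row (-4,-4) (0,-2) (-1,2) (-1,2)
{ExCU, ExCD, ExLU, ExLD, EwCU, EwCD, EwLU, EwLD} → row (5,5) (5,5) (5,5) (5,5)
{WxCU, WxCD, WxLU, WxLD, WwCU, WwCD, WwLU, WwLD} → row (-3,6) (-3,6) (-3,6) (-3,6)
That's 8 distinct rows out of 24 strategies.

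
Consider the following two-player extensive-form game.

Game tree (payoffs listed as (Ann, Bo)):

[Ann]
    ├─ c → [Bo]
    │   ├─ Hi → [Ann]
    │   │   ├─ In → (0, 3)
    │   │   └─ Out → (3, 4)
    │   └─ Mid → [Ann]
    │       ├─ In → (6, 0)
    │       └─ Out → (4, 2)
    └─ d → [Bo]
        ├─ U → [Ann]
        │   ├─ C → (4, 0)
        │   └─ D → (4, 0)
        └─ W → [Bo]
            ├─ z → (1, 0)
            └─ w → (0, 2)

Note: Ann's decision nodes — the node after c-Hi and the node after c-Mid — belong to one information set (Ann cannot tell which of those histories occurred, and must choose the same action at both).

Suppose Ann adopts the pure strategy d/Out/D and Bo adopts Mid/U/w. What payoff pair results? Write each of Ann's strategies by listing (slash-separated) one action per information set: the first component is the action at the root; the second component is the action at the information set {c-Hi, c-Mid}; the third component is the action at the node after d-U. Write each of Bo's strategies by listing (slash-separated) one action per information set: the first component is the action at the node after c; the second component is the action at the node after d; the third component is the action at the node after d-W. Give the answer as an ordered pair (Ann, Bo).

Trace the play path from the root:
  Ann plays d
  Bo plays U at [d]
  Ann plays D at [d-U]
→ terminal payoff (4, 0).
(Ann's choice at the information set {c-Hi, c-Mid} is never reached on this path, so it doesn't affect the outcome.)

(4, 0)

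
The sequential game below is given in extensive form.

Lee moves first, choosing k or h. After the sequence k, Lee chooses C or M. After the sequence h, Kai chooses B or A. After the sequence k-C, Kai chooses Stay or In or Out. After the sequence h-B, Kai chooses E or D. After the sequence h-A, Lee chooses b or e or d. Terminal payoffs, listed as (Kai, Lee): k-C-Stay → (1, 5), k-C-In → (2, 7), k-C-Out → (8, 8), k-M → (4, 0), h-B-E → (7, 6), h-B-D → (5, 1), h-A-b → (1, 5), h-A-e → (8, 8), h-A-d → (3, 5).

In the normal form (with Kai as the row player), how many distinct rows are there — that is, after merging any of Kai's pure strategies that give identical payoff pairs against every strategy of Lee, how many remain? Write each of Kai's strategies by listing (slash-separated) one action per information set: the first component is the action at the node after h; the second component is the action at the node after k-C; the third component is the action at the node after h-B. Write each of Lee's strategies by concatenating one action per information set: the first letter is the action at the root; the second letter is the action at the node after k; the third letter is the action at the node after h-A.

Kai has 12 pure strategies: B/Stay/E, B/Stay/D, B/In/E, B/In/D, B/Out/E, B/Out/D, A/Stay/E, A/Stay/D, A/In/E, A/In/D, A/Out/E, A/Out/D. Columns: kCb, kCe, kCd, kMb, kMe, kMd, hCb, hCe, hCd, hMb, hMe, hMd.
{B/Stay/E} → row (1,5) (1,5) (1,5) (4,0) (4,0) (4,0) (7,6) (7,6) (7,6) (7,6) (7,6) (7,6)
{B/Stay/D} → row (1,5) (1,5) (1,5) (4,0) (4,0) (4,0) (5,1) (5,1) (5,1) (5,1) (5,1) (5,1)
{B/In/E} → row (2,7) (2,7) (2,7) (4,0) (4,0) (4,0) (7,6) (7,6) (7,6) (7,6) (7,6) (7,6)
{B/In/D} → row (2,7) (2,7) (2,7) (4,0) (4,0) (4,0) (5,1) (5,1) (5,1) (5,1) (5,1) (5,1)
{B/Out/E} → row (8,8) (8,8) (8,8) (4,0) (4,0) (4,0) (7,6) (7,6) (7,6) (7,6) (7,6) (7,6)
{B/Out/D} → row (8,8) (8,8) (8,8) (4,0) (4,0) (4,0) (5,1) (5,1) (5,1) (5,1) (5,1) (5,1)
{A/Stay/E, A/Stay/D} → row (1,5) (1,5) (1,5) (4,0) (4,0) (4,0) (1,5) (8,8) (3,5) (1,5) (8,8) (3,5)
{A/In/E, A/In/D} → row (2,7) (2,7) (2,7) (4,0) (4,0) (4,0) (1,5) (8,8) (3,5) (1,5) (8,8) (3,5)
{A/Out/E, A/Out/D} → row (8,8) (8,8) (8,8) (4,0) (4,0) (4,0) (1,5) (8,8) (3,5) (1,5) (8,8) (3,5)
That's 9 distinct rows out of 12 strategies.

9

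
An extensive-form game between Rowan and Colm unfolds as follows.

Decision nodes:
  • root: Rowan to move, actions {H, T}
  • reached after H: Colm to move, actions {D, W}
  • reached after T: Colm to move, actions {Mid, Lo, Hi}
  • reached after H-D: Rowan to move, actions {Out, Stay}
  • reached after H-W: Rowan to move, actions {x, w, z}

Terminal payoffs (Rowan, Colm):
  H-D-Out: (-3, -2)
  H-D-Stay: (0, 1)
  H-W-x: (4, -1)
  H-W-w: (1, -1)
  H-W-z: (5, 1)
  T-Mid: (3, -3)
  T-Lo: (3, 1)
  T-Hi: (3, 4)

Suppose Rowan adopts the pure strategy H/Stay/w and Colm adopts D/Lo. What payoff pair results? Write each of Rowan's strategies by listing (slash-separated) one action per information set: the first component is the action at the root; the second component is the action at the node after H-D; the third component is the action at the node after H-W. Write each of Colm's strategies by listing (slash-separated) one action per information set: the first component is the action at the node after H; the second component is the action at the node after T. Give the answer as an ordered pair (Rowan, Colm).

(0, 1)

Trace the play path from the root:
  Rowan plays H
  Colm plays D at [H]
  Rowan plays Stay at [H-D]
→ terminal payoff (0, 1).
(Rowan's choice at the node after H-W is never reached on this path, so it doesn't affect the outcome.)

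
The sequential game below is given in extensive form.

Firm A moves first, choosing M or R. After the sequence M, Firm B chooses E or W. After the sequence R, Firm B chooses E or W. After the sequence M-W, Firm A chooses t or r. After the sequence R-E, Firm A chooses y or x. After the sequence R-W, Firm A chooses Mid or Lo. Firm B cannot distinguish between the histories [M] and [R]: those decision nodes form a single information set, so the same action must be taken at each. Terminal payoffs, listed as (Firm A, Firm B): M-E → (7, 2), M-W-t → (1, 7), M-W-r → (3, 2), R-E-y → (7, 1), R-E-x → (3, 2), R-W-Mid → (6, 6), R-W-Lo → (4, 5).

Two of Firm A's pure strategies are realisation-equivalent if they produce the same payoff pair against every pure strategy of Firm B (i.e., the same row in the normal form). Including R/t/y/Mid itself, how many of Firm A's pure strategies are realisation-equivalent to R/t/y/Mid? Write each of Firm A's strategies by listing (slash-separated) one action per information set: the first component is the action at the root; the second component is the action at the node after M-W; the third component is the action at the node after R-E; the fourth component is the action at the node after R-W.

Row for R/t/y/Mid (columns E, W): (7,1) (6,6).
Under R/t/y/Mid, Firm A's choice at the node after M-W can never be reached regardless of what Firm B does, so varying those choices leaves every outcome unchanged.
Holding the reachable choices fixed and varying the unreachable one freely already gives 2 equivalent strategies.
No other strategy reproduces this row, so those 2 are the full class: R/t/y/Mid, R/r/y/Mid.

2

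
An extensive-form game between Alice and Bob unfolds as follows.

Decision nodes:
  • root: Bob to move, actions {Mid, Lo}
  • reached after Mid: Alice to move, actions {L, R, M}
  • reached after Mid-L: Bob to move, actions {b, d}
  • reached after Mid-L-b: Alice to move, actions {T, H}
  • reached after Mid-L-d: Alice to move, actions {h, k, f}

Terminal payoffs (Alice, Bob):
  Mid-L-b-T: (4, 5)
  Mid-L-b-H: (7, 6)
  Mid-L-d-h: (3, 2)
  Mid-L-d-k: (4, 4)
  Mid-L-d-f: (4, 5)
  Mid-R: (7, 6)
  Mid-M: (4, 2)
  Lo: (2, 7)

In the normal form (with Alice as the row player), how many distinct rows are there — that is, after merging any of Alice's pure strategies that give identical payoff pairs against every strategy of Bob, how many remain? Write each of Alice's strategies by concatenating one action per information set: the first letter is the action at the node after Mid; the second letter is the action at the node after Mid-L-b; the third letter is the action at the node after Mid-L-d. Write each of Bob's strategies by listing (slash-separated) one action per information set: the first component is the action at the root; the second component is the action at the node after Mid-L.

8

Alice has 18 pure strategies: LTh, LTk, LTf, LHh, LHk, LHf, RTh, RTk, RTf, RHh, RHk, RHf, MTh, MTk, MTf, MHh, MHk, MHf. Columns: Mid/b, Mid/d, Lo/b, Lo/d.
{LTh} → row (4,5) (3,2) (2,7) (2,7)
{LTk} → row (4,5) (4,4) (2,7) (2,7)
{LTf} → row (4,5) (4,5) (2,7) (2,7)
{LHh} → row (7,6) (3,2) (2,7) (2,7)
{LHk} → row (7,6) (4,4) (2,7) (2,7)
{LHf} → row (7,6) (4,5) (2,7) (2,7)
{RTh, RTk, RTf, RHh, RHk, RHf} → row (7,6) (7,6) (2,7) (2,7)
{MTh, MTk, MTf, MHh, MHk, MHf} → row (4,2) (4,2) (2,7) (2,7)
That's 8 distinct rows out of 18 strategies.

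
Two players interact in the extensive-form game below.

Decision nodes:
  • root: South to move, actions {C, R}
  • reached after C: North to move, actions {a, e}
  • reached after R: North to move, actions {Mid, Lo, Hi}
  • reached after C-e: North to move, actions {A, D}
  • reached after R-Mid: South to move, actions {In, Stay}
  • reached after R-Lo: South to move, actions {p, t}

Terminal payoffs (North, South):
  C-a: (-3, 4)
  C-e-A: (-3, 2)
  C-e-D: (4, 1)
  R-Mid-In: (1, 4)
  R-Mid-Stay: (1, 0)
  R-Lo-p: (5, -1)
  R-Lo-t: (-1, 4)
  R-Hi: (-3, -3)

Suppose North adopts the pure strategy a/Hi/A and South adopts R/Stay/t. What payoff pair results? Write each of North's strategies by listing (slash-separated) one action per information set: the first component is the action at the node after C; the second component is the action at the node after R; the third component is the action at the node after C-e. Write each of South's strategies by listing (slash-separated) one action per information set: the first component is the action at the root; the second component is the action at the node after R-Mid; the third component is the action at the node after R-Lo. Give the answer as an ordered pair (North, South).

Trace the play path from the root:
  South plays R
  North plays Hi at [R]
→ terminal payoff (-3, -3).
(North's choice at the node after C is never reached on this path, so it doesn't affect the outcome.)

(-3, -3)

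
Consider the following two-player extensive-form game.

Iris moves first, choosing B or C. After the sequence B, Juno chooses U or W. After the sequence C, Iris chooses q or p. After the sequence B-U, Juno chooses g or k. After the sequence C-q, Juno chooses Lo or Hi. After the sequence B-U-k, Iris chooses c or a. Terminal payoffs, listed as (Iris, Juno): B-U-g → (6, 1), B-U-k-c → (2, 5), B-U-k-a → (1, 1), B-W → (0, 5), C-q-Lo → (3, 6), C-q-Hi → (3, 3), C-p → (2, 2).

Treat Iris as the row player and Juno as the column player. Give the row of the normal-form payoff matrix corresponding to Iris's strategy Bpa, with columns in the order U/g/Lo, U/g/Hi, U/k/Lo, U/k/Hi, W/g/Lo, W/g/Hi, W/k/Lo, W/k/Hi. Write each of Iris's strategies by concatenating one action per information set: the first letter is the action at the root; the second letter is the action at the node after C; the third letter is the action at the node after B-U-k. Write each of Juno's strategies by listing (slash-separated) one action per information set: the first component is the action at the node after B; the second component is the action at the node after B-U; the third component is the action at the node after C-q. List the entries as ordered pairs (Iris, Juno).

(6,1) (6,1) (1,1) (1,1) (0,5) (0,5) (0,5) (0,5)

vs U/g/Lo: Iris plays B → Juno plays U at [B] → Juno plays g at [B-U] → (6, 1)
vs U/g/Hi: Iris plays B → Juno plays U at [B] → Juno plays g at [B-U] → (6, 1)
vs U/k/Lo: Iris plays B → Juno plays U at [B] → Juno plays k at [B-U] → Iris plays a at [B-U-k] → (1, 1)
vs U/k/Hi: Iris plays B → Juno plays U at [B] → Juno plays k at [B-U] → Iris plays a at [B-U-k] → (1, 1)
vs W/g/Lo: Iris plays B → Juno plays W at [B] → (0, 5)
vs W/g/Hi: Iris plays B → Juno plays W at [B] → (0, 5)
vs W/k/Lo: Iris plays B → Juno plays W at [B] → (0, 5)
vs W/k/Hi: Iris plays B → Juno plays W at [B] → (0, 5)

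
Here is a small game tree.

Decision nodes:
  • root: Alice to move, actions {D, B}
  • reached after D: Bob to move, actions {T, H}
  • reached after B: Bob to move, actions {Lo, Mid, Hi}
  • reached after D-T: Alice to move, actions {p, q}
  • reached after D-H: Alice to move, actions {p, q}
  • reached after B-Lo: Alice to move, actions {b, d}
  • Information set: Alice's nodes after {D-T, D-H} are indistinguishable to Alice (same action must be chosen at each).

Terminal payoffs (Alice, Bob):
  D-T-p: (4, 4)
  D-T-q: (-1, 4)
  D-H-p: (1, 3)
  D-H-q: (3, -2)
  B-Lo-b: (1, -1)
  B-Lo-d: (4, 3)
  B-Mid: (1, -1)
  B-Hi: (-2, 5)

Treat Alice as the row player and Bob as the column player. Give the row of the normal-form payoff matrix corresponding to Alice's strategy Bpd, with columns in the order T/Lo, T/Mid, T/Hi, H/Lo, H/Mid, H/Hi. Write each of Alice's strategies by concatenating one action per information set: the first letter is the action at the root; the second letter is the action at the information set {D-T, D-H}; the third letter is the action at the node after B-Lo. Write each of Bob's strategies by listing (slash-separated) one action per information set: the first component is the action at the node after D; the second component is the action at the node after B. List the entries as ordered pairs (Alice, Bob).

vs T/Lo: Alice plays B → Bob plays Lo at [B] → Alice plays d at [B-Lo] → (4, 3)
vs T/Mid: Alice plays B → Bob plays Mid at [B] → (1, -1)
vs T/Hi: Alice plays B → Bob plays Hi at [B] → (-2, 5)
vs H/Lo: Alice plays B → Bob plays Lo at [B] → Alice plays d at [B-Lo] → (4, 3)
vs H/Mid: Alice plays B → Bob plays Mid at [B] → (1, -1)
vs H/Hi: Alice plays B → Bob plays Hi at [B] → (-2, 5)

(4,3) (1,-1) (-2,5) (4,3) (1,-1) (-2,5)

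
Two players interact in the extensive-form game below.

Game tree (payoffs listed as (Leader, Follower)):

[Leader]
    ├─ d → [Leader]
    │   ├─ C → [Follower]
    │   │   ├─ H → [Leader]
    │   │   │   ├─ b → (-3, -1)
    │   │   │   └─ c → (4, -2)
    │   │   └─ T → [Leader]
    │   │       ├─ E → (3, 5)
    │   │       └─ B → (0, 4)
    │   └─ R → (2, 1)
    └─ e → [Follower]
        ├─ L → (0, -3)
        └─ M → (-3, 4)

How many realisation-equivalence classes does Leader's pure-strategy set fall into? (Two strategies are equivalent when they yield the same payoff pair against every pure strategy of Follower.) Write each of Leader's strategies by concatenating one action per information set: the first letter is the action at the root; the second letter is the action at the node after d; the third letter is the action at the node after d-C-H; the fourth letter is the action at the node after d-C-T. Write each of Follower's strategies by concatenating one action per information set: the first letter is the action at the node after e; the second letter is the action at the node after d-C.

6

Leader has 16 pure strategies: dCbE, dCbB, dCcE, dCcB, dRbE, dRbB, dRcE, dRcB, eCbE, eCbB, eCcE, eCcB, eRbE, eRbB, eRcE, eRcB. Columns: LH, LT, MH, MT.
{dCbE} → row (-3,-1) (3,5) (-3,-1) (3,5)
{dCbB} → row (-3,-1) (0,4) (-3,-1) (0,4)
{dCcE} → row (4,-2) (3,5) (4,-2) (3,5)
{dCcB} → row (4,-2) (0,4) (4,-2) (0,4)
{dRbE, dRbB, dRcE, dRcB} → row (2,1) (2,1) (2,1) (2,1)
{eCbE, eCbB, eCcE, eCcB, eRbE, eRbB, eRcE, eRcB} → row (0,-3) (0,-3) (-3,4) (-3,4)
That's 6 distinct rows out of 16 strategies.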